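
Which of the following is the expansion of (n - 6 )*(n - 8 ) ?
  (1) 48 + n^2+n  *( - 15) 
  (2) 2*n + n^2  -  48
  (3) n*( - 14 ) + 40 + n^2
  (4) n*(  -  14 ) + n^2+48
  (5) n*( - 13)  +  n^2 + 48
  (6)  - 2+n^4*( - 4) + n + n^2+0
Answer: 4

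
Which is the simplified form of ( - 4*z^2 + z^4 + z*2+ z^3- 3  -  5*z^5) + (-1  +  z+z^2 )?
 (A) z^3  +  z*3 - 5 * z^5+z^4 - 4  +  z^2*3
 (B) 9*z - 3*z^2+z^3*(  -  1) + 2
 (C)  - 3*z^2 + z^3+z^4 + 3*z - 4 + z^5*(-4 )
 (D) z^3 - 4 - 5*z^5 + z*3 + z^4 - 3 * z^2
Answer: D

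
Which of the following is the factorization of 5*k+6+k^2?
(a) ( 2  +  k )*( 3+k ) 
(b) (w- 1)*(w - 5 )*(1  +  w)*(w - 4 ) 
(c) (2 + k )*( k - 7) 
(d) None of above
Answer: a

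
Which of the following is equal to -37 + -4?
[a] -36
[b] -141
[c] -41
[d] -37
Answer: c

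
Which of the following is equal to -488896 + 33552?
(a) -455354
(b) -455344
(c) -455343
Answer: b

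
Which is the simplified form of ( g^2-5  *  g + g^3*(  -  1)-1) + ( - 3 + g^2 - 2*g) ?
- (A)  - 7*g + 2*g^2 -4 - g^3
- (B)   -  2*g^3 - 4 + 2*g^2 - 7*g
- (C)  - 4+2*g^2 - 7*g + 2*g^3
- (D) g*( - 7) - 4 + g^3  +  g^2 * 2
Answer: A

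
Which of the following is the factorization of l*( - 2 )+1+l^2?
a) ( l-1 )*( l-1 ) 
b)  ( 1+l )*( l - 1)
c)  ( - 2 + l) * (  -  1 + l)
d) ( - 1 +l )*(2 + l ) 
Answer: a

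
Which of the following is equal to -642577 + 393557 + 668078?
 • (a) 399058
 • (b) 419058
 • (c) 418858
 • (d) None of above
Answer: b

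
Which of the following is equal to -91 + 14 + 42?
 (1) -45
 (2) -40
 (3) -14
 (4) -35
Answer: 4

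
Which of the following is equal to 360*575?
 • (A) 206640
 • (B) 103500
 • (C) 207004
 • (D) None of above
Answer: D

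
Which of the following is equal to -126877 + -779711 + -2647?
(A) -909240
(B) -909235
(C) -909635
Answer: B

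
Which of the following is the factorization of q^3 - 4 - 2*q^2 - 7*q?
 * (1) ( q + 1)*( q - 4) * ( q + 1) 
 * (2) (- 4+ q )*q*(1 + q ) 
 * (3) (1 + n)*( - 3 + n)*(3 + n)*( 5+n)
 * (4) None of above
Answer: 1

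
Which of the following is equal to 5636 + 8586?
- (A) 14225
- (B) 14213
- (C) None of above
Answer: C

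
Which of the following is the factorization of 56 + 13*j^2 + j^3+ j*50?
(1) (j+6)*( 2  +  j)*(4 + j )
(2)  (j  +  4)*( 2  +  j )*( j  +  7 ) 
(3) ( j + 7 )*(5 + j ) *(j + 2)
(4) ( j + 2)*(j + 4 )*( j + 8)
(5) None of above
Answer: 2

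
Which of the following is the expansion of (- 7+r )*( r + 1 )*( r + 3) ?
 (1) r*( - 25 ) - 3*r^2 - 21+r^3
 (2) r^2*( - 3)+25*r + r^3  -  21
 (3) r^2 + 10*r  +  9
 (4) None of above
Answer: 1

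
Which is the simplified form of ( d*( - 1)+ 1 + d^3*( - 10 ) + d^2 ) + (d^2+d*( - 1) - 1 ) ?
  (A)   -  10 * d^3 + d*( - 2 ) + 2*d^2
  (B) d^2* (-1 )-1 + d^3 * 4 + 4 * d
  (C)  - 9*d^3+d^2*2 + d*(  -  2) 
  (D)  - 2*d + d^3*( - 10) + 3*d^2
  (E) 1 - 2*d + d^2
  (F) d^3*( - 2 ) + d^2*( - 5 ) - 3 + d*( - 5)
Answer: A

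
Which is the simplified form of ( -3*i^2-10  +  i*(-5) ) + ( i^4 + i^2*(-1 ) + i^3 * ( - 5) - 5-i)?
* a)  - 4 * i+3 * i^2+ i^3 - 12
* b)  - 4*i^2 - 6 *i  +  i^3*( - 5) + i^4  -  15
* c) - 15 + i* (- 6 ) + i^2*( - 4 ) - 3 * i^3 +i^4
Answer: b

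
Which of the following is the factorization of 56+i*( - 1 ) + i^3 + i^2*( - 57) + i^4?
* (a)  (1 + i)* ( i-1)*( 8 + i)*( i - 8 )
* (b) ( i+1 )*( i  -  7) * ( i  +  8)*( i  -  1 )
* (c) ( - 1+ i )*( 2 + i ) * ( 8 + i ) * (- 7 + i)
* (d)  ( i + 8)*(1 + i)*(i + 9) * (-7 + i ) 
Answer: b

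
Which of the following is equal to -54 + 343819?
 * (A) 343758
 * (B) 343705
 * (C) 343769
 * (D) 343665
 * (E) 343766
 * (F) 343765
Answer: F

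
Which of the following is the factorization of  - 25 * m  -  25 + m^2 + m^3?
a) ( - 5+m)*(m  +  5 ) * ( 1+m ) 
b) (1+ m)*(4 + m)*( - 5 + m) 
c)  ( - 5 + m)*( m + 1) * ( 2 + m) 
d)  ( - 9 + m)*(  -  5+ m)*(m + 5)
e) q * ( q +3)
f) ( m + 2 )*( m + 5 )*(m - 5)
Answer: a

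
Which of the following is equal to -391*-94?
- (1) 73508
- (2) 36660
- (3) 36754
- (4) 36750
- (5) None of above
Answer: 3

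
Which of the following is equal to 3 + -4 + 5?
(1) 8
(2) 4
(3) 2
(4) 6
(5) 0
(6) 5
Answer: 2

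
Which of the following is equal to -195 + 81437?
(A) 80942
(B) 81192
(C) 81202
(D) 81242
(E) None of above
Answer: D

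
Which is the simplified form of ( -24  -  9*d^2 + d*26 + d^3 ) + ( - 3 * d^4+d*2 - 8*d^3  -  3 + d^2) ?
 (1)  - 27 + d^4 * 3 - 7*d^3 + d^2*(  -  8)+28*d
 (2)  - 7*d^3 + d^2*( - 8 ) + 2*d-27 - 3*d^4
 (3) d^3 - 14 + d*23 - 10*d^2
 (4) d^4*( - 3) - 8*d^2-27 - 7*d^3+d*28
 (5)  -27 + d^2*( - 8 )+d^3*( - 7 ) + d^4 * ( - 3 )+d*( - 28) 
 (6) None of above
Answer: 4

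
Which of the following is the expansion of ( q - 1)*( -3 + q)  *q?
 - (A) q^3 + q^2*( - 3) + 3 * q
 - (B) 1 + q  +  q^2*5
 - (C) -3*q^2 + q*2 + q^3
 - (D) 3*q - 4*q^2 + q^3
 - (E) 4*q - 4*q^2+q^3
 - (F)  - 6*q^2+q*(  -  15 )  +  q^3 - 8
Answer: D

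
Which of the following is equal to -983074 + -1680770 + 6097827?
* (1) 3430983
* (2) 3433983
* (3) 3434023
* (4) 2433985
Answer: 2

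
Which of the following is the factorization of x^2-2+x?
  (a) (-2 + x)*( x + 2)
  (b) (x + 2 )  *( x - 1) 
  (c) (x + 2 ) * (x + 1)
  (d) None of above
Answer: b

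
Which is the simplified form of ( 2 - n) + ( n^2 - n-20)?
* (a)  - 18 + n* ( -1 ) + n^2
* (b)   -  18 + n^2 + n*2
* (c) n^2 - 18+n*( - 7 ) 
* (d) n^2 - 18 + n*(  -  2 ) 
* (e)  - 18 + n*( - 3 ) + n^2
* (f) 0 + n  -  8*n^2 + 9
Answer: d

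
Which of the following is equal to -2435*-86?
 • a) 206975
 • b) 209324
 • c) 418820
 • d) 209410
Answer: d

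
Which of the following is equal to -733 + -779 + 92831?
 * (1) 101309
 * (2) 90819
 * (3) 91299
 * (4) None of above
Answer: 4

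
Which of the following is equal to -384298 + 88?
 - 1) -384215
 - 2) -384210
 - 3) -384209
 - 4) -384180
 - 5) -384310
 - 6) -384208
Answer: 2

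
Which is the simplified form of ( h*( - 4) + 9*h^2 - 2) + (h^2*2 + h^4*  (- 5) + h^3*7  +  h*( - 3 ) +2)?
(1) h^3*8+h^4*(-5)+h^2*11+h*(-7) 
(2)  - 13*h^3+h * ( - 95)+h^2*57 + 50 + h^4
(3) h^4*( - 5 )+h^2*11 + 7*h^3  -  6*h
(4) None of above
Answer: 4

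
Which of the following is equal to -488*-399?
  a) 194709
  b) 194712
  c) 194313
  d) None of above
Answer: b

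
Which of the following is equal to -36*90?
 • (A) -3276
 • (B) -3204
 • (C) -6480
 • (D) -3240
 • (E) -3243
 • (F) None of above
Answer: D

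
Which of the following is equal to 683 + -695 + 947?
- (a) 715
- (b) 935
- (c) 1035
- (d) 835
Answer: b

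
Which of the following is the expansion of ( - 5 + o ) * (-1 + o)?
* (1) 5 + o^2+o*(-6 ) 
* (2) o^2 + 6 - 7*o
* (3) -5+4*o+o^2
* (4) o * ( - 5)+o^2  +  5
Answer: 1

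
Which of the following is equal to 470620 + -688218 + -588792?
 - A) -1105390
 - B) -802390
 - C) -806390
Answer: C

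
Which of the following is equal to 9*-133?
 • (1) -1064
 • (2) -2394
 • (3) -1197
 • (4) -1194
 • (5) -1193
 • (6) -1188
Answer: 3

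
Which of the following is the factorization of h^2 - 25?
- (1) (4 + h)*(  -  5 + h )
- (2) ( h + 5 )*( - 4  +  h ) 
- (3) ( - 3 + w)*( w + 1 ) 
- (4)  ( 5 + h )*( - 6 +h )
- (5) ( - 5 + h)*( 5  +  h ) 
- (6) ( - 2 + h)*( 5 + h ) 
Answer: 5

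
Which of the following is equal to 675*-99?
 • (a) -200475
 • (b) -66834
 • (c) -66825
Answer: c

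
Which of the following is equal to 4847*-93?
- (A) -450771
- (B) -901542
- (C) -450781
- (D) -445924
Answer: A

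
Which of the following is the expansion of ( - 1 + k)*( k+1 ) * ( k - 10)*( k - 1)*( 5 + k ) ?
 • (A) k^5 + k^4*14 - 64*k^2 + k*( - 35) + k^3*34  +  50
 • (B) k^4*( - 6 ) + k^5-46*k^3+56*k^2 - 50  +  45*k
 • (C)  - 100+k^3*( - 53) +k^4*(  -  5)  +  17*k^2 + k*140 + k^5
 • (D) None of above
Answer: B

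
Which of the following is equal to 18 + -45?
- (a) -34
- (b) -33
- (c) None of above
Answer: c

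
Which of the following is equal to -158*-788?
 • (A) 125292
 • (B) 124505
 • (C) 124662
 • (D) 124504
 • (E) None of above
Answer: D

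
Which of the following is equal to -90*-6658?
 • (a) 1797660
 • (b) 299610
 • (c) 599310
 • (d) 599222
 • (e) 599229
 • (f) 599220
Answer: f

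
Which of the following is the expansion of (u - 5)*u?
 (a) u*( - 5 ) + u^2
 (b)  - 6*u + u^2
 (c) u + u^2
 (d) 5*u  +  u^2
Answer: a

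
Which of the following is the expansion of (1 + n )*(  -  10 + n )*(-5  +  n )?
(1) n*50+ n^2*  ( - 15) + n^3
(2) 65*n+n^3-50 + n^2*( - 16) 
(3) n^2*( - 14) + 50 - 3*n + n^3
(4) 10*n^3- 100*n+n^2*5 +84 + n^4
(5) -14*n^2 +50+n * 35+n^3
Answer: 5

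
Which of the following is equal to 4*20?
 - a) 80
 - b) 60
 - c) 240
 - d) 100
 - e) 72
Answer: a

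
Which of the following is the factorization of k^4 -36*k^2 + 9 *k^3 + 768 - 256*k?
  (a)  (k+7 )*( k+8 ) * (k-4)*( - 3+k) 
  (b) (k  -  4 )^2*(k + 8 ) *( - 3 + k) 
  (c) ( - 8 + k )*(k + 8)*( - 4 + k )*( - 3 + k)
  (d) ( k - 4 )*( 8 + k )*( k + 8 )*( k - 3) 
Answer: d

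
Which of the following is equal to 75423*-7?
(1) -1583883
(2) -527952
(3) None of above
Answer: 3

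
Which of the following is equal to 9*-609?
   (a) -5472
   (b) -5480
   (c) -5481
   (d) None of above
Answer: c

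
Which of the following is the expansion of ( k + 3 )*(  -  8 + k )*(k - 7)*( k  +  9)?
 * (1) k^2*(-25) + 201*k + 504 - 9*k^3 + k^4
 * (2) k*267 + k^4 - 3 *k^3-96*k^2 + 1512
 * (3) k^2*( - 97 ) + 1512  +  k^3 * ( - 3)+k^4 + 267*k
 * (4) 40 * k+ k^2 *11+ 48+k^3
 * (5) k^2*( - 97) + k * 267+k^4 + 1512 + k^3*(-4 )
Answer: 3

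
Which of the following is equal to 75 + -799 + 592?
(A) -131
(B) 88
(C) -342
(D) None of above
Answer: D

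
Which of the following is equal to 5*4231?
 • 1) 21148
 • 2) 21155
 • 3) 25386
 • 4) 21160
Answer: 2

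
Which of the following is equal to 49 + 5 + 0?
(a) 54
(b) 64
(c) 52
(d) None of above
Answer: a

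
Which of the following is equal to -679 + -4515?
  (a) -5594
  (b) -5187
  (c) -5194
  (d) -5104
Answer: c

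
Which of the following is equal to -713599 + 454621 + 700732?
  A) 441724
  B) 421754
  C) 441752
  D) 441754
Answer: D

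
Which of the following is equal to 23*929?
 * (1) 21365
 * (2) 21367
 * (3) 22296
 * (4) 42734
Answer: 2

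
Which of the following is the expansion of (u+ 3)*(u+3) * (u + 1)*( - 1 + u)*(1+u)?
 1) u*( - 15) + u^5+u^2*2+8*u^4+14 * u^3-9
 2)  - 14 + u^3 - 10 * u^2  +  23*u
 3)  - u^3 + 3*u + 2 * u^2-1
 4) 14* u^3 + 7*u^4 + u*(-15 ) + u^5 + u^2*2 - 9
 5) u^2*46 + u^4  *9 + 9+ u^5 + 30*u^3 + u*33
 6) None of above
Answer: 4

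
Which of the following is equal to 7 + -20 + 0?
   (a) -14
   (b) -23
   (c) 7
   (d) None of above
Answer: d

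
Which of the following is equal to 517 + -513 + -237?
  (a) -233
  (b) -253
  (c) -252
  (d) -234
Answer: a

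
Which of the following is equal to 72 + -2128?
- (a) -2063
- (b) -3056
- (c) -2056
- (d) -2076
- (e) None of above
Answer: c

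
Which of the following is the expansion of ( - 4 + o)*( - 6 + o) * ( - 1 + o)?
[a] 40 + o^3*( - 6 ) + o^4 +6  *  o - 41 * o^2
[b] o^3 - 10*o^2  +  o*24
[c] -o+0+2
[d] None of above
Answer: d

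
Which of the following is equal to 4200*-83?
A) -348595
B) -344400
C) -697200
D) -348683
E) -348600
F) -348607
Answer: E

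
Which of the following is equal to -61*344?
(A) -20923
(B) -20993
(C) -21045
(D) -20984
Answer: D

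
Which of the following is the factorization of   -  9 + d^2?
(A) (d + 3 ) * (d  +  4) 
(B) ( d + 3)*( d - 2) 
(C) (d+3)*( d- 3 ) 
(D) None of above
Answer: C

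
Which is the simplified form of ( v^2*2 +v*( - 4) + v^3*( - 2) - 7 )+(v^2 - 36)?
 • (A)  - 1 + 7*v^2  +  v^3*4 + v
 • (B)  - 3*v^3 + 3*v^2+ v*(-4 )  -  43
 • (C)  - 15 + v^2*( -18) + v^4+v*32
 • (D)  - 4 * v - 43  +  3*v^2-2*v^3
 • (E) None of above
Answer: D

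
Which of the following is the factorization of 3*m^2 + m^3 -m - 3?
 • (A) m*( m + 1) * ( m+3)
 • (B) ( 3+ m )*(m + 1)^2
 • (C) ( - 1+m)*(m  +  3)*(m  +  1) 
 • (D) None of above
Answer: C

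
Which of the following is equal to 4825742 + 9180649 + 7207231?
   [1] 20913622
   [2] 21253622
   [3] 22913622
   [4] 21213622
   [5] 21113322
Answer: 4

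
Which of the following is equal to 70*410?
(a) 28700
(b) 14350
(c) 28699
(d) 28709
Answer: a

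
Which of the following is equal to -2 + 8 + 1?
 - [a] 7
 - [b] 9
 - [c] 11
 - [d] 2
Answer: a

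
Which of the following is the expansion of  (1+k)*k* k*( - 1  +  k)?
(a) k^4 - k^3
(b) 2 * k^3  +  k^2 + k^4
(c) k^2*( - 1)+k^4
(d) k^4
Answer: c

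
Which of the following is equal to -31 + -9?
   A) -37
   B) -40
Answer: B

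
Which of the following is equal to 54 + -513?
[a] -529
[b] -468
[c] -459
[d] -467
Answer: c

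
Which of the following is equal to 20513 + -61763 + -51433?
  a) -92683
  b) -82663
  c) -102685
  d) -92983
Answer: a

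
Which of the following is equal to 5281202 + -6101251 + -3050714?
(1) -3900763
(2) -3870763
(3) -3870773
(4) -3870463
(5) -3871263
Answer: 2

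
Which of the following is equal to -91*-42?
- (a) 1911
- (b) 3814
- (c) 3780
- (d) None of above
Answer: d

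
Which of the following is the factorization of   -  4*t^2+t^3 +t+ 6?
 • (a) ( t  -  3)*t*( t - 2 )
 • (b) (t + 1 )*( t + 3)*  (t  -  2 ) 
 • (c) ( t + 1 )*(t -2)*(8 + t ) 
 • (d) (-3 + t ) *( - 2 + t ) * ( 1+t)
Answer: d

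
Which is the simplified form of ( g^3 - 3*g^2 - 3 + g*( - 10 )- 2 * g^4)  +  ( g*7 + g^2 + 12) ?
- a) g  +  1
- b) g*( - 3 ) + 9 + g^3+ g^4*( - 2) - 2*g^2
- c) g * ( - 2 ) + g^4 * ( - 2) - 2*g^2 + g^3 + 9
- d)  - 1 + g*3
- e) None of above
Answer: b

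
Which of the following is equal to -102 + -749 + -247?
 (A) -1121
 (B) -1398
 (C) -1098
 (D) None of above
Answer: C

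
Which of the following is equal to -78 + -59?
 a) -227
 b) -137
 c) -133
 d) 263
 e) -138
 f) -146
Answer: b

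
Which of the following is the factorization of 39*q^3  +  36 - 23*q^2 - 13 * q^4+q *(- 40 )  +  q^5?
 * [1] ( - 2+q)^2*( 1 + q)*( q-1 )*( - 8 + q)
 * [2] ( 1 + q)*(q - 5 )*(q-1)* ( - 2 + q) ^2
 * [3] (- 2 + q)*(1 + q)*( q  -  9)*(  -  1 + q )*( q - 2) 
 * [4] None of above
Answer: 3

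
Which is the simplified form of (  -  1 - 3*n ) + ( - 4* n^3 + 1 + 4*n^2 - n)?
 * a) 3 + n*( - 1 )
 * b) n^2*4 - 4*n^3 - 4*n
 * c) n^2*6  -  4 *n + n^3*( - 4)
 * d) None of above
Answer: b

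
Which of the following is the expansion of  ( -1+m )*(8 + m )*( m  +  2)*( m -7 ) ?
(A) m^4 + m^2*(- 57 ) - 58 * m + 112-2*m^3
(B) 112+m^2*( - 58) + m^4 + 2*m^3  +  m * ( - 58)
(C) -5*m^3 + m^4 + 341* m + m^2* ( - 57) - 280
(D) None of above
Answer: D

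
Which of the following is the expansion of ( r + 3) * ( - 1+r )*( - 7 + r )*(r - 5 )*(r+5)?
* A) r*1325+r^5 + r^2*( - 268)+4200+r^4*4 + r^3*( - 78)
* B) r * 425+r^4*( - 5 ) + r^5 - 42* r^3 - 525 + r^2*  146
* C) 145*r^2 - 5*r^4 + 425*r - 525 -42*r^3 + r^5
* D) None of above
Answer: B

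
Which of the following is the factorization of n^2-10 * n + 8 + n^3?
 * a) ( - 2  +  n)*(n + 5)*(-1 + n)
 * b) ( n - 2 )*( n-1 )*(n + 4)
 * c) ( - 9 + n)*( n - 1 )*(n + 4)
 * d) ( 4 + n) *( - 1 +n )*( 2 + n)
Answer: b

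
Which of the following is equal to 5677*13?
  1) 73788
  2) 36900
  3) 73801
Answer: 3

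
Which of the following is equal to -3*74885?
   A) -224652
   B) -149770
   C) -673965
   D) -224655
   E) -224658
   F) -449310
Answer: D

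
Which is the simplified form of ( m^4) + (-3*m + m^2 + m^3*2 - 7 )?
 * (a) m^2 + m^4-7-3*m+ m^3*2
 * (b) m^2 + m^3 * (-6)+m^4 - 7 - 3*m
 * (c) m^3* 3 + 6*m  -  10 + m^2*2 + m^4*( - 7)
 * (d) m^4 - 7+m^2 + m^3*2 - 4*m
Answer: a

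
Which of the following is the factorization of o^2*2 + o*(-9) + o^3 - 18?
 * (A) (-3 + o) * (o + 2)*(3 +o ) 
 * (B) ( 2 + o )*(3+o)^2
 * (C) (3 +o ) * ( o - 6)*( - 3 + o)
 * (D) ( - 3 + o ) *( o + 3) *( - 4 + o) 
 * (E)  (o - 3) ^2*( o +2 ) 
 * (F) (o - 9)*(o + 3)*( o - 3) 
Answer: A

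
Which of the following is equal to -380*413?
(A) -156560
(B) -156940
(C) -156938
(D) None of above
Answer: B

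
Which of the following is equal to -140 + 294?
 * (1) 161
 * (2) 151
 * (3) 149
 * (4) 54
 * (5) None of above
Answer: 5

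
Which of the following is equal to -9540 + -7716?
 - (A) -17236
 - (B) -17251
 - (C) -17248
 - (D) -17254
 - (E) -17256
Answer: E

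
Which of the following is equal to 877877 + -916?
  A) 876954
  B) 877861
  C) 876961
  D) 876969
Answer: C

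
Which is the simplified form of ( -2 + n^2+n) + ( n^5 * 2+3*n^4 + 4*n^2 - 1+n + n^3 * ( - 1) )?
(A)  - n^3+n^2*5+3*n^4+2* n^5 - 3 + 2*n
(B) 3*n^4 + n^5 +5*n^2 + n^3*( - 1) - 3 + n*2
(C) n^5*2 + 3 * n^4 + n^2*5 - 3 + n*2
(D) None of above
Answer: A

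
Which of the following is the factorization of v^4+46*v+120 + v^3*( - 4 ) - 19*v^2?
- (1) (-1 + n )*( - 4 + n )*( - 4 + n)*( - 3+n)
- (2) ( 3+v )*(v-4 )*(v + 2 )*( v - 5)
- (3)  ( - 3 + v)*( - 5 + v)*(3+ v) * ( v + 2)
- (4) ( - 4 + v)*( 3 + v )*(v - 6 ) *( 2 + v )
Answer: 2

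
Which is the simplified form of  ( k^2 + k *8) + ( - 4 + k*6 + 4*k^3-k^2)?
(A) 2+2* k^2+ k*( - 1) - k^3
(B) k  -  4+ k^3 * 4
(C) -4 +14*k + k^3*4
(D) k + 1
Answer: C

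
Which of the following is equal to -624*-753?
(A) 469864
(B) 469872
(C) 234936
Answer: B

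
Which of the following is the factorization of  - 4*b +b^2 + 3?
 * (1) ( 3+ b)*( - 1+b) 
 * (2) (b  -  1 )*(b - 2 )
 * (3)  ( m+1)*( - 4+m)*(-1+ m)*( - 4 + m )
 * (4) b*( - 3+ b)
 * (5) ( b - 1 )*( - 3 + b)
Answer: 5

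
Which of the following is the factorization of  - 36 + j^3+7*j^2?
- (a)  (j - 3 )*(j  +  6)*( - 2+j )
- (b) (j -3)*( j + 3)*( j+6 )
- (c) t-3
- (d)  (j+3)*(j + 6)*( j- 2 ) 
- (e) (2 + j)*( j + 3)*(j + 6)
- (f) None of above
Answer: d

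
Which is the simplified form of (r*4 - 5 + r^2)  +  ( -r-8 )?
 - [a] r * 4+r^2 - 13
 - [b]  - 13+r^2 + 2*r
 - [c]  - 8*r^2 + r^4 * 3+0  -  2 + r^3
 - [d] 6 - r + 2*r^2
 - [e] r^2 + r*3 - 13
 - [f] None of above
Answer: e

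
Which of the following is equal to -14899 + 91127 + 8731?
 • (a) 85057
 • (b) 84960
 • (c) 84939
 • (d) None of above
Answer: d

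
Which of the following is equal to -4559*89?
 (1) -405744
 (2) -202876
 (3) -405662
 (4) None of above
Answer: 4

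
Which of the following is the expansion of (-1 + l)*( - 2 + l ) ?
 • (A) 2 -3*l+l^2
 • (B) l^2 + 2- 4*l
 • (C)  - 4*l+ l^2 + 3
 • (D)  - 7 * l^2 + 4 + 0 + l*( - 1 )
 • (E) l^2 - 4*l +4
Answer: A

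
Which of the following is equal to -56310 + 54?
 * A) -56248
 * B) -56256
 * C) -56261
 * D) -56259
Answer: B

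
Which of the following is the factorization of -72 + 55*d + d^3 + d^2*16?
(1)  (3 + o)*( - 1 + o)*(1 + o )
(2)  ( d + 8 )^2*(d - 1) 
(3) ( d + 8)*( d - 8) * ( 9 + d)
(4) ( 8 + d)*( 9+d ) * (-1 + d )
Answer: 4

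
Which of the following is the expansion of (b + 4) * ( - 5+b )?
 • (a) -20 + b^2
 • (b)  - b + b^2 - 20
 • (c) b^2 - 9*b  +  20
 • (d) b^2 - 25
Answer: b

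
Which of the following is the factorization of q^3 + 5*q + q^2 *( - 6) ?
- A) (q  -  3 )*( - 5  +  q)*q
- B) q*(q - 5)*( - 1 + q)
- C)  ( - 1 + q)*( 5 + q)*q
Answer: B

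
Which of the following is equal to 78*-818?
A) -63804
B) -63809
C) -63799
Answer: A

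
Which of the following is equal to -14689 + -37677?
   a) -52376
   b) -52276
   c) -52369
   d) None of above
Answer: d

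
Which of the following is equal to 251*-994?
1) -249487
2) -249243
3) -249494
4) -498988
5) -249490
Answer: 3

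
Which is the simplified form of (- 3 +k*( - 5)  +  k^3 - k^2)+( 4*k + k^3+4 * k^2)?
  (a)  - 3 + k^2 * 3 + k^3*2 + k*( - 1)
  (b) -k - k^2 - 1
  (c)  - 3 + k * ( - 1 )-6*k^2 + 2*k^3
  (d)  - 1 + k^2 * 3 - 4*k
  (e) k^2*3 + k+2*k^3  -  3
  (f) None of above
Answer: a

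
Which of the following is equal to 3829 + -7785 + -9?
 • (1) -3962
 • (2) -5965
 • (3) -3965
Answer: 3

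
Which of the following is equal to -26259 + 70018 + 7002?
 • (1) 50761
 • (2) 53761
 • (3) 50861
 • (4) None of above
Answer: 1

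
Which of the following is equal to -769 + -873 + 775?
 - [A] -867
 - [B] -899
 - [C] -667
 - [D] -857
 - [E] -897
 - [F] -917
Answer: A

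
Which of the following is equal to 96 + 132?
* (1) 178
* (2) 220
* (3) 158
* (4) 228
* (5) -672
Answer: 4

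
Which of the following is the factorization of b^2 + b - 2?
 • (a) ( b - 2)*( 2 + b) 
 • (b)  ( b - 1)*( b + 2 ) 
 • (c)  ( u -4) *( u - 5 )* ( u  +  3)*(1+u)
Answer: b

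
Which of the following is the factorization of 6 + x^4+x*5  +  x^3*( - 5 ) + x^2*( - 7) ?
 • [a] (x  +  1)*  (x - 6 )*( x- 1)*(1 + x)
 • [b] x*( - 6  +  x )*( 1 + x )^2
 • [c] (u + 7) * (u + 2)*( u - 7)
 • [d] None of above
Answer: a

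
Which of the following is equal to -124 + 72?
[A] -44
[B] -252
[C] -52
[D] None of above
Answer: C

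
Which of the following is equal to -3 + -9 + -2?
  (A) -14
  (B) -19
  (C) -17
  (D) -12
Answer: A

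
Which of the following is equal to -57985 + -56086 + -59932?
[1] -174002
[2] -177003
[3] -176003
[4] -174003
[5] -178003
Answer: 4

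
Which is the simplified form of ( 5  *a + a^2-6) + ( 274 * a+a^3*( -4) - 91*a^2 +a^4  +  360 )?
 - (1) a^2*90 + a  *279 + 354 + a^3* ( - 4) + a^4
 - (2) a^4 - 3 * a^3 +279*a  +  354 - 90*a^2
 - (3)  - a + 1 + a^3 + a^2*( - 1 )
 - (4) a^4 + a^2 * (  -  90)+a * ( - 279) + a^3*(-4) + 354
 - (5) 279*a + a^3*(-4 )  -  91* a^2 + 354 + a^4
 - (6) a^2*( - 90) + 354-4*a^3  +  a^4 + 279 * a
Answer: 6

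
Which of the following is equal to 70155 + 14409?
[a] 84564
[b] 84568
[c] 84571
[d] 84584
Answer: a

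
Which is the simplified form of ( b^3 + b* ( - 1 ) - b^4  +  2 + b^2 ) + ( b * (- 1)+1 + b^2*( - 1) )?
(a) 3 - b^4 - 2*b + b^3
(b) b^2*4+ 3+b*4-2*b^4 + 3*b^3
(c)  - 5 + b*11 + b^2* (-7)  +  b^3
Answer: a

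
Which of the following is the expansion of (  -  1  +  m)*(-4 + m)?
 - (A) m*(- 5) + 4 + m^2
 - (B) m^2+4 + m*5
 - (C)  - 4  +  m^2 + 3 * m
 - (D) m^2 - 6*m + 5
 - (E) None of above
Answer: A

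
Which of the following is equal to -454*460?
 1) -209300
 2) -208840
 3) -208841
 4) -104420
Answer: 2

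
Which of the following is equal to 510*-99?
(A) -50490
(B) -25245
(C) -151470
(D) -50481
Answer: A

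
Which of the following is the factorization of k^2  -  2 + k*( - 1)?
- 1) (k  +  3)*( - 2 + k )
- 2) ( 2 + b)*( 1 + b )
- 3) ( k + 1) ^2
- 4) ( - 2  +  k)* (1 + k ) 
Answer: 4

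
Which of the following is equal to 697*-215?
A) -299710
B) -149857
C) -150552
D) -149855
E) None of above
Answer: D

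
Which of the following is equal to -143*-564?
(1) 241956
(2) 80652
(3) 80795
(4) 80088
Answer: 2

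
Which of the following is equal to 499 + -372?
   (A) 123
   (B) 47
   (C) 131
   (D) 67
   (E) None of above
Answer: E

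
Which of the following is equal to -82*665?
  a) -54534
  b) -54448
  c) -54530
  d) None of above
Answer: c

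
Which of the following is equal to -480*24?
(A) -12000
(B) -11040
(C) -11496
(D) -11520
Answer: D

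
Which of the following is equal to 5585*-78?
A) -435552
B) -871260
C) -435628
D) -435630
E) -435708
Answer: D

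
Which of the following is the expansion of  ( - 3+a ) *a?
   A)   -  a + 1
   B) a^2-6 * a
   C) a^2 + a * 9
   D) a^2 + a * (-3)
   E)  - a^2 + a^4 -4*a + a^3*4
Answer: D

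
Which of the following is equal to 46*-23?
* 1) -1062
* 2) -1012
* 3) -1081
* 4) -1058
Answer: 4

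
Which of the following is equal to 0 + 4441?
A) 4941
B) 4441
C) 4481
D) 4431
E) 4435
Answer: B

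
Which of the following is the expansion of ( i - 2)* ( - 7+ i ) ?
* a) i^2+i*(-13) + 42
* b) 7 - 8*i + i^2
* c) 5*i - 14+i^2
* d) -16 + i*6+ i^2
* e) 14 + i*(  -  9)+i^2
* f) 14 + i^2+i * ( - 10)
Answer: e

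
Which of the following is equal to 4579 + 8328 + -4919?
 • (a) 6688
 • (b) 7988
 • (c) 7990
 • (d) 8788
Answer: b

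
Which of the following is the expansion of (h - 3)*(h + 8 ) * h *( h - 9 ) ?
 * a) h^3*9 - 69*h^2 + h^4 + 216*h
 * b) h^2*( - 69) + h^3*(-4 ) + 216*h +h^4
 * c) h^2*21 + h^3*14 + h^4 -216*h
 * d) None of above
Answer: b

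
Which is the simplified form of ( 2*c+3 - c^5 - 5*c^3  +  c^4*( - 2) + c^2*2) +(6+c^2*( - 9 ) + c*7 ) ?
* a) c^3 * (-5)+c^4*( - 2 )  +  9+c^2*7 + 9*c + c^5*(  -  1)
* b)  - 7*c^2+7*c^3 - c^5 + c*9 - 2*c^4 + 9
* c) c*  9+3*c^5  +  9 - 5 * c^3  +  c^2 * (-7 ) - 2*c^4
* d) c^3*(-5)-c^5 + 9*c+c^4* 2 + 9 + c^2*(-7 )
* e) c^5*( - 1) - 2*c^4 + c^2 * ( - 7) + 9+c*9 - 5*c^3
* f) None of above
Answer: e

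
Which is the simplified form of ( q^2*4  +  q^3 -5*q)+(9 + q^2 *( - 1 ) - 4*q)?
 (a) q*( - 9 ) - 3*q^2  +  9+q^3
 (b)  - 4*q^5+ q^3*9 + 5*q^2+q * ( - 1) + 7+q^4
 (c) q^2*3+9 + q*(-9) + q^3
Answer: c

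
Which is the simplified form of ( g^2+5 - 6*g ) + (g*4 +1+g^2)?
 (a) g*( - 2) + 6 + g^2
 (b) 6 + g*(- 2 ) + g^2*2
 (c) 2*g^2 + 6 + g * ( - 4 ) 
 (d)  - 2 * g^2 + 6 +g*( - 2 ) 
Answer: b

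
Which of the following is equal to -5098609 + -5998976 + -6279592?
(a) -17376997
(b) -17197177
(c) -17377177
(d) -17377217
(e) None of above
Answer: c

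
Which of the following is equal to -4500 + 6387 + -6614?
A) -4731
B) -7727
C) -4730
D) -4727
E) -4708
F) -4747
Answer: D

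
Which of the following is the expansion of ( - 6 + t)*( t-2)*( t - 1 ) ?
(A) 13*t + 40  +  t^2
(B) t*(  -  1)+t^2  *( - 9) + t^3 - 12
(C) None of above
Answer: C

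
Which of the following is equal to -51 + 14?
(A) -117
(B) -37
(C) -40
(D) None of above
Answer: B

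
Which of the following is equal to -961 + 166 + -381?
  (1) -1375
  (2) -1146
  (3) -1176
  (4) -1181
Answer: 3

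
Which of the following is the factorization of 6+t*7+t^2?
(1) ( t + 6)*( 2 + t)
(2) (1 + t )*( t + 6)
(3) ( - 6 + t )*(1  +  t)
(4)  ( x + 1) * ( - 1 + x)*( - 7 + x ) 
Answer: 2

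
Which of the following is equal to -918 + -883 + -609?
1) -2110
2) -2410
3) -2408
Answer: 2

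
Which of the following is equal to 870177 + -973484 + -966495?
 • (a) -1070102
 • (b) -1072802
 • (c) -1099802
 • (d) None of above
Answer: d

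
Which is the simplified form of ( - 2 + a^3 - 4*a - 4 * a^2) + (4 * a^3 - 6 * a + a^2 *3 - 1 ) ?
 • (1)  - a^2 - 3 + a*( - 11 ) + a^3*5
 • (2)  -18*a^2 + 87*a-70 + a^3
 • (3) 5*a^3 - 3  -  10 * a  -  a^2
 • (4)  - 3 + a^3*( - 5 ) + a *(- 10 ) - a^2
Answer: 3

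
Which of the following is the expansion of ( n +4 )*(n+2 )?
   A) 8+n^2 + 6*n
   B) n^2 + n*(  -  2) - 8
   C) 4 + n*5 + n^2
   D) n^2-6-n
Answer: A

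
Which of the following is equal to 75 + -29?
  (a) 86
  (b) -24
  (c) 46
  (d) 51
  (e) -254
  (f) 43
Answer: c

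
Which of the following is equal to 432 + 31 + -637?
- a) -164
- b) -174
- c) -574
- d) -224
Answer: b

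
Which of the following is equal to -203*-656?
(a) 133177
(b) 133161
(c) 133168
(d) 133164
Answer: c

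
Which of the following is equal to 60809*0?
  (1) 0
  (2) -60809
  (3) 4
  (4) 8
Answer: 1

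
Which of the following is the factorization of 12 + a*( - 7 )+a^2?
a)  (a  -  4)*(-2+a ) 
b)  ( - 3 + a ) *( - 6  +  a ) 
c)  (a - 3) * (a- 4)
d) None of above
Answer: c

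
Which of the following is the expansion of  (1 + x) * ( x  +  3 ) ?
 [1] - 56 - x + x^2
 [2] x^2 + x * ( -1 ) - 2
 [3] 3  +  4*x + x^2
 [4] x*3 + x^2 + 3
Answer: 3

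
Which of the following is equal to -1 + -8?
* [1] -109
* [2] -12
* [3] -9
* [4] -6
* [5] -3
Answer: 3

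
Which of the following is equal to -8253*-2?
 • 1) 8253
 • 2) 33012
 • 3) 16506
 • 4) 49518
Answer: 3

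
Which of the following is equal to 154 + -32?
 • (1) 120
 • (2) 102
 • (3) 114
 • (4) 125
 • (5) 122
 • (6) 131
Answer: 5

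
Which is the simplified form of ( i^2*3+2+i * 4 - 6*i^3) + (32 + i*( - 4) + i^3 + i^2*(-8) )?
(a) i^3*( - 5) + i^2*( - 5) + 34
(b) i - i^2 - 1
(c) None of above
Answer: a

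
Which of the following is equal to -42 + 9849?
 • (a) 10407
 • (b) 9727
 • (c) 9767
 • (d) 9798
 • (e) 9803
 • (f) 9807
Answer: f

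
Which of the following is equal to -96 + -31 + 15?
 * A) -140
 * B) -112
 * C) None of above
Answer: B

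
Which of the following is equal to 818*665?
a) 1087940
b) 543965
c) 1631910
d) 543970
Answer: d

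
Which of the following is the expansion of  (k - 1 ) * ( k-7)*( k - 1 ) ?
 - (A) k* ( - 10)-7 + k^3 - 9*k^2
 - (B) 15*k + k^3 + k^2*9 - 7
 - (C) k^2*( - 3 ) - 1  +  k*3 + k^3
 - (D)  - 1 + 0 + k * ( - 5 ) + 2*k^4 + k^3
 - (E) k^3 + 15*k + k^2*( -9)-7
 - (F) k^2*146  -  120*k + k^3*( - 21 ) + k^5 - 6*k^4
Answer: E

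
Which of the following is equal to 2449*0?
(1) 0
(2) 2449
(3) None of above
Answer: 1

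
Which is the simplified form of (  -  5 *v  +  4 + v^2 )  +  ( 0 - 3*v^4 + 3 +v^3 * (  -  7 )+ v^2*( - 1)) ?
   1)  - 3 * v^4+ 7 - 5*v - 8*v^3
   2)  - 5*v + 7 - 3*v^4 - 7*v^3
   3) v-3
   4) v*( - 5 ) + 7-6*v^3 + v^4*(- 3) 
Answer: 2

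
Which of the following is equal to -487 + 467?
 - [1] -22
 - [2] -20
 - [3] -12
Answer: 2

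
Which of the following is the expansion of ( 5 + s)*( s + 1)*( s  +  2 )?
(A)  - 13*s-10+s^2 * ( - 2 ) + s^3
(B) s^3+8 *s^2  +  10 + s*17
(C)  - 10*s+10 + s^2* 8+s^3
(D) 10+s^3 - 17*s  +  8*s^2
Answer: B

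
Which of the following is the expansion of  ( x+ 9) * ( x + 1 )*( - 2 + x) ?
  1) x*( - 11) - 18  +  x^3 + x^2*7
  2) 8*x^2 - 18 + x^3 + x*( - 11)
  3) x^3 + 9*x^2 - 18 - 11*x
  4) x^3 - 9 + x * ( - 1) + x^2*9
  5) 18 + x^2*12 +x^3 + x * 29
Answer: 2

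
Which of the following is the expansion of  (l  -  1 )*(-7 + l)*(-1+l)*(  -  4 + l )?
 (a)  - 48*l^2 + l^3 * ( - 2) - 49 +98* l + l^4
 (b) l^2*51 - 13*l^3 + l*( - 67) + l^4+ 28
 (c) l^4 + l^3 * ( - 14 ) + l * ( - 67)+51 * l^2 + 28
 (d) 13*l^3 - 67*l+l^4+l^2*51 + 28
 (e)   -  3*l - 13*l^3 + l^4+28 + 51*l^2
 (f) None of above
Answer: b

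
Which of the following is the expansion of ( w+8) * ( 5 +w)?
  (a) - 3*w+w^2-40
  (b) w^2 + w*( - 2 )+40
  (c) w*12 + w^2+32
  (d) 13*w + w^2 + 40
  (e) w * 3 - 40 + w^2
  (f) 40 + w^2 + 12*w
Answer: d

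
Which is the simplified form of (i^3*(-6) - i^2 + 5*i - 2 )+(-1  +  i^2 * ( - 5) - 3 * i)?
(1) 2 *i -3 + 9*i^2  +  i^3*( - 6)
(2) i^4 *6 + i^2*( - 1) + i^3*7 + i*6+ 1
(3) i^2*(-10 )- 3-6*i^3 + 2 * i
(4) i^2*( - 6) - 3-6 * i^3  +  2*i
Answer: 4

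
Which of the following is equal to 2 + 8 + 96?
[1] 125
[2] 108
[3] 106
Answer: 3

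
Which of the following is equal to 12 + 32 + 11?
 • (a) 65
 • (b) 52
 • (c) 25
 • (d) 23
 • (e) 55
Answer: e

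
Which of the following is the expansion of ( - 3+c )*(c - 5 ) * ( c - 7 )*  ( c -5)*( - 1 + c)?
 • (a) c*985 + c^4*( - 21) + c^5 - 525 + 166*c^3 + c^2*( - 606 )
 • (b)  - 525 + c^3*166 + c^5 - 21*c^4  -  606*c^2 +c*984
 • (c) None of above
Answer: a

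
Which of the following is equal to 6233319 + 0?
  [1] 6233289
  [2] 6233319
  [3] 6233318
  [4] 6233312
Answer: 2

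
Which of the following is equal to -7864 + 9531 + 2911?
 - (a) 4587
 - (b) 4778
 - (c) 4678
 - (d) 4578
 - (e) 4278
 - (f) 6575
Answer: d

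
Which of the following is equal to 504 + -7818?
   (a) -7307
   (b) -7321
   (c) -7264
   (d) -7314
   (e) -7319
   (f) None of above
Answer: d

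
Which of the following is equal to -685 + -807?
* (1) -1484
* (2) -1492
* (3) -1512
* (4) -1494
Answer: 2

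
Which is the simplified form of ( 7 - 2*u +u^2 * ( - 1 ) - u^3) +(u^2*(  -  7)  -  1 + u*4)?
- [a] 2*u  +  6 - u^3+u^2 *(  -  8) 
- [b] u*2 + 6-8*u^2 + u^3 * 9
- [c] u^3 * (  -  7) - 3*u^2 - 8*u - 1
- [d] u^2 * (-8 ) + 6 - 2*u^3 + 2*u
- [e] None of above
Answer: a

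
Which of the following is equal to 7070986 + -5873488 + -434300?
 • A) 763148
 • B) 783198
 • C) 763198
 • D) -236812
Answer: C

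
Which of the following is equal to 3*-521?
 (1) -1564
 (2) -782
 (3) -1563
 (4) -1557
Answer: 3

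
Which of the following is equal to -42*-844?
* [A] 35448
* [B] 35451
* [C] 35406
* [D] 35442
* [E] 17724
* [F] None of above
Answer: A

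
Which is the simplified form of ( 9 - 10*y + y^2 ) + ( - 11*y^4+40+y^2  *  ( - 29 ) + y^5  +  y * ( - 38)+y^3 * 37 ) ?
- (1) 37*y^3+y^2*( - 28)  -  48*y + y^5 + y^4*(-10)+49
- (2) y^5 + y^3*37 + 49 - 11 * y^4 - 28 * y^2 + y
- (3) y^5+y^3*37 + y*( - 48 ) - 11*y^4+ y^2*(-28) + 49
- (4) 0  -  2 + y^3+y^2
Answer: 3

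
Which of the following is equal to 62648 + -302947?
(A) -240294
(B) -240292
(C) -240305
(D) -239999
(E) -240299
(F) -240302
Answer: E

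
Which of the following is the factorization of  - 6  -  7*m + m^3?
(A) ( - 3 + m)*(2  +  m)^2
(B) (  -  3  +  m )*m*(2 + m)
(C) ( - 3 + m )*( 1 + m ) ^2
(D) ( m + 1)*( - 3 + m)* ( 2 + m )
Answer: D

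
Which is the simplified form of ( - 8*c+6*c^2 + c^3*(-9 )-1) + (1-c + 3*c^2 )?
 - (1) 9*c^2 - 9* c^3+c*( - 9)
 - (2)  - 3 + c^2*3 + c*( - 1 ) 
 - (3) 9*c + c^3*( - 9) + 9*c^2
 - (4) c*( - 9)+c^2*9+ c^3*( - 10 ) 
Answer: 1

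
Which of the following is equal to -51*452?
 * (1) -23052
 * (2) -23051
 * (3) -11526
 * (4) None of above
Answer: 1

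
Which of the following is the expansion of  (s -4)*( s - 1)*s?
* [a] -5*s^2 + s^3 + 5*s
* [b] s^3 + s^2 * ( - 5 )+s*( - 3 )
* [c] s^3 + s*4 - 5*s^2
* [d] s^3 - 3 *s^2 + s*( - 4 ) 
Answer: c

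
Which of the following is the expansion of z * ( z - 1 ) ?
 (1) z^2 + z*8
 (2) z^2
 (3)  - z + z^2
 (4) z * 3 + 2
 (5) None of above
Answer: 3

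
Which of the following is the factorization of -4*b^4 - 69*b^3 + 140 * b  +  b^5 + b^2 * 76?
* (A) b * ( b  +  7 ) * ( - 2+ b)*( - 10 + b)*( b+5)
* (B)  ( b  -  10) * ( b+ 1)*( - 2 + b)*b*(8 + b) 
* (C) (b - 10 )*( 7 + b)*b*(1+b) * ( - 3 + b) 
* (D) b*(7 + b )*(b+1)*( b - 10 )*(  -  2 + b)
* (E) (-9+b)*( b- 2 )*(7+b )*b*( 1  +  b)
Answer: D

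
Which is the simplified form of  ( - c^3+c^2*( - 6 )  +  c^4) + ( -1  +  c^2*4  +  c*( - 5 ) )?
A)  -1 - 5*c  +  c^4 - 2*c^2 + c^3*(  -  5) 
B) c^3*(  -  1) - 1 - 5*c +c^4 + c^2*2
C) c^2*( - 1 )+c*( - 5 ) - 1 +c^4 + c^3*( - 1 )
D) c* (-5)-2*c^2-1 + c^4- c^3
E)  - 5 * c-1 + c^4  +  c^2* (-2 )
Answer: D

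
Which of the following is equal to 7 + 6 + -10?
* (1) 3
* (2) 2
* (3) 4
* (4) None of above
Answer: 1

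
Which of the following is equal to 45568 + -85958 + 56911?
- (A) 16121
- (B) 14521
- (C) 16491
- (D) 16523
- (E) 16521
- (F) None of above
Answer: E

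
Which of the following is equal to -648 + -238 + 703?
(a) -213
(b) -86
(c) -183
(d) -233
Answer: c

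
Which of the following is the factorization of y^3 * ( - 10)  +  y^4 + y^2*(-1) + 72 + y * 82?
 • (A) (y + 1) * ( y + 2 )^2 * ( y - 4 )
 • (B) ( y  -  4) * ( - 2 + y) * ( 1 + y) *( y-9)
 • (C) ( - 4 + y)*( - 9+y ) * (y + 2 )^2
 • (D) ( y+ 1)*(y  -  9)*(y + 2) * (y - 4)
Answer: D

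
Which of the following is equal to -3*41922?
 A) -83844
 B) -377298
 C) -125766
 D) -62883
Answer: C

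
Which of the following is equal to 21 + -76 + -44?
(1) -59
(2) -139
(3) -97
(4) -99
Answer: 4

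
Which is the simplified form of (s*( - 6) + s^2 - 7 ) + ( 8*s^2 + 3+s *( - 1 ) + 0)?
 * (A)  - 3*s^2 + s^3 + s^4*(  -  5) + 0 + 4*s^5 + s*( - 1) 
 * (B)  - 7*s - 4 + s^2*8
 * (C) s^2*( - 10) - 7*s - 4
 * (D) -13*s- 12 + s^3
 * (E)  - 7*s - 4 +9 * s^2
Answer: E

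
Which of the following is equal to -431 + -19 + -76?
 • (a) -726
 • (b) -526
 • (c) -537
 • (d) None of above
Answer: b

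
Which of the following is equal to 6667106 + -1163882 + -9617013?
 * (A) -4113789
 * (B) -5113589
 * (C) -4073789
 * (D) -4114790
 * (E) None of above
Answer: A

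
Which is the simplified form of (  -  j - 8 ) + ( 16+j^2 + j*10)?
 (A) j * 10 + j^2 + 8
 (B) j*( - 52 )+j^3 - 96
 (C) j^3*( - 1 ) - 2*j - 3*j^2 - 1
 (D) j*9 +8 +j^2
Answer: D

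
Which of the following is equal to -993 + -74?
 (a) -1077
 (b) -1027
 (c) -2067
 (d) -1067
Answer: d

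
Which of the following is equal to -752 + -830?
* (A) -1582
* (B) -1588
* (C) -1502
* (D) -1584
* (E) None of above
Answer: A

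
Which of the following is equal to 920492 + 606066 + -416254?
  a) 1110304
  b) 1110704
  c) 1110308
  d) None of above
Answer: a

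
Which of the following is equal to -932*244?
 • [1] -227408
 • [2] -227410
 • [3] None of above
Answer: 1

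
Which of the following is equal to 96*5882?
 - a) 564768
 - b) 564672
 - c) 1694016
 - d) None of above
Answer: b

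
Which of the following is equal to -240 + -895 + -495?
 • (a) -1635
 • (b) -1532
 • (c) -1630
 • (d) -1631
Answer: c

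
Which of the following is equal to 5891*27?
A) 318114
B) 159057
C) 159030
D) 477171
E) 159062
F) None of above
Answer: B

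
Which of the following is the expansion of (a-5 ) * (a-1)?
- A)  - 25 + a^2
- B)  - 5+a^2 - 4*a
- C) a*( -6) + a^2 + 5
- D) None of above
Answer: C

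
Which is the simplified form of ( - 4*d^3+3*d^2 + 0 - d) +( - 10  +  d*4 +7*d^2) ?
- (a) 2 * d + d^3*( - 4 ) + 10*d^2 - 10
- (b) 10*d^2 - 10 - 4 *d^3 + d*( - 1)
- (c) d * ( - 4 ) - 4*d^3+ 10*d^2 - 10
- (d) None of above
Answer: d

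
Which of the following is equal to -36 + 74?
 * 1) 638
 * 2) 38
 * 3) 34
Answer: 2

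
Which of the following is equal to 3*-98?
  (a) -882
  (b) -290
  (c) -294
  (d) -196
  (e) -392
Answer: c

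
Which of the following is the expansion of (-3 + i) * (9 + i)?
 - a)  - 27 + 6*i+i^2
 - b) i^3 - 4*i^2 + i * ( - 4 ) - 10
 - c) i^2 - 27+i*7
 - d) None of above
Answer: a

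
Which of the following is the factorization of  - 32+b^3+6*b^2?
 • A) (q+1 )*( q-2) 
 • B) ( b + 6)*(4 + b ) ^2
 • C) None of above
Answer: C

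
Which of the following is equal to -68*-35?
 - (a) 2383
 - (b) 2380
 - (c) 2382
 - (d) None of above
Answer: b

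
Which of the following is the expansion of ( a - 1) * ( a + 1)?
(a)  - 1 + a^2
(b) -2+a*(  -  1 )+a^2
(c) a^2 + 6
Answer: a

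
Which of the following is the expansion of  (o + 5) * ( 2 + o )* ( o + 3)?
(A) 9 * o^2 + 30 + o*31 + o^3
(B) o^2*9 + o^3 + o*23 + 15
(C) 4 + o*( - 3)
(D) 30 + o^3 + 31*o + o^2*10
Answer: D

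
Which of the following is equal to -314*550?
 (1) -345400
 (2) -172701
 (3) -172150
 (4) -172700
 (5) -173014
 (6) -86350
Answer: 4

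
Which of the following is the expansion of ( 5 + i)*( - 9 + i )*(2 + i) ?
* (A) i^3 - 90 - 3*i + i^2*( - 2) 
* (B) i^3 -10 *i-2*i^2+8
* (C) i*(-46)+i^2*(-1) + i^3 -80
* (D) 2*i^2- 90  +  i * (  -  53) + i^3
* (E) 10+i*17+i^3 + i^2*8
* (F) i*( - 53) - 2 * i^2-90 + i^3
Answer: F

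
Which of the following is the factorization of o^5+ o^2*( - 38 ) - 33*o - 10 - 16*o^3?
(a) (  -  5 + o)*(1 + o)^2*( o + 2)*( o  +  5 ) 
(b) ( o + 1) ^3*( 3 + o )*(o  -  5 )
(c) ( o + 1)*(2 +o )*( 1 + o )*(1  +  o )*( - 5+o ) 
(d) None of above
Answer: c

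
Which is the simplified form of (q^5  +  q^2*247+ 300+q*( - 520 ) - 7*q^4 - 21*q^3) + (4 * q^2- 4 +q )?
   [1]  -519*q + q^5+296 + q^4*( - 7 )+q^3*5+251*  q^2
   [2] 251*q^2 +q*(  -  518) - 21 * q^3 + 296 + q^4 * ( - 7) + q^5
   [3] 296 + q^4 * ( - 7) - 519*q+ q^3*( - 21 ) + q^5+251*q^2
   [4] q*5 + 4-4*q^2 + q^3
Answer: 3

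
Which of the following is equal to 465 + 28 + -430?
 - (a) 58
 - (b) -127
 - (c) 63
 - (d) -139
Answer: c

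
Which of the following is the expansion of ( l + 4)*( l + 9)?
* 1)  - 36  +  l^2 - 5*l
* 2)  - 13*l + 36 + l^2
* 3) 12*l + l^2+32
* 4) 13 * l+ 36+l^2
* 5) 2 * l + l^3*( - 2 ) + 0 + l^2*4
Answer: 4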